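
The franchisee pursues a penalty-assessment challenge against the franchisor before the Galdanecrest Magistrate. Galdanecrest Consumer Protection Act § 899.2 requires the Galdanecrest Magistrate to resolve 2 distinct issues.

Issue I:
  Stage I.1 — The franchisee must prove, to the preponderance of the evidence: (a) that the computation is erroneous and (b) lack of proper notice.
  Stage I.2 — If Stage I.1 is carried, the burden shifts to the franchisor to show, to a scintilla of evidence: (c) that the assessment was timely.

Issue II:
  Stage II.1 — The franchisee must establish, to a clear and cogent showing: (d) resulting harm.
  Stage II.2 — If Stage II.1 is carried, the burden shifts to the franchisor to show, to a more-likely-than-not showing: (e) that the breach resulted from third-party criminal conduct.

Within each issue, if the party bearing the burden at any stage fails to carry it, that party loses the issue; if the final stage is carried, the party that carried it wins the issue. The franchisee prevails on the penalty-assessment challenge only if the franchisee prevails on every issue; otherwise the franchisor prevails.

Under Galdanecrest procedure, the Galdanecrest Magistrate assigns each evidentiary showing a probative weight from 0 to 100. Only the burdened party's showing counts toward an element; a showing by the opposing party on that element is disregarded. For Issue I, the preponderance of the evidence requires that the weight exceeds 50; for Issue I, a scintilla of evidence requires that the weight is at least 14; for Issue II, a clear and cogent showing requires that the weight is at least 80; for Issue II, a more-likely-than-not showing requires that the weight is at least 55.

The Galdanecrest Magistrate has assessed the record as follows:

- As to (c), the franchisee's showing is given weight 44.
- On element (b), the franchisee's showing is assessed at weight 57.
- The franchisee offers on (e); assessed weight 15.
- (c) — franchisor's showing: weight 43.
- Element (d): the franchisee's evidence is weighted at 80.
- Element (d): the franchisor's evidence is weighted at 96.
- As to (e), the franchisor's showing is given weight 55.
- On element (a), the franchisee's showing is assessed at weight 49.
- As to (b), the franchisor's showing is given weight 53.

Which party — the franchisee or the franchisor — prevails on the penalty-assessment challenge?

franchisor

— Issue I —
Stage I.1 — burden on franchisee; standard: the preponderance of the evidence (weight exceeds 50).
    (a): 49 ≤ 50 [not met]
    (b): 57 (franchisor's 53 disregarded) > 50 [met]
  Stage I.1 not carried; the franchisee fails its burden.
The analysis ends at Stage I.1; the franchisor prevails on this issue.
— Issue II —
Stage II.1 (franchisee, a clear and cogent showing, weight is at least 80): (d) 80 (franchisor's 96 disregarded) ≥ 80 — meets.
  Stage II.1 carried; the burden shifts to the franchisor.
Stage II.2 (franchisor, a more-likely-than-not showing, weight is at least 55): (e) 55 (franchisee's 15 disregarded) ≥ 55 — meets.
  All elements met at the final stage.
With every stage satisfied, the franchisor prevails on this issue.
Per-issue: Issue I → franchisor; Issue II → franchisor. The franchisee must prevail on every issue; overall, the franchisor prevails.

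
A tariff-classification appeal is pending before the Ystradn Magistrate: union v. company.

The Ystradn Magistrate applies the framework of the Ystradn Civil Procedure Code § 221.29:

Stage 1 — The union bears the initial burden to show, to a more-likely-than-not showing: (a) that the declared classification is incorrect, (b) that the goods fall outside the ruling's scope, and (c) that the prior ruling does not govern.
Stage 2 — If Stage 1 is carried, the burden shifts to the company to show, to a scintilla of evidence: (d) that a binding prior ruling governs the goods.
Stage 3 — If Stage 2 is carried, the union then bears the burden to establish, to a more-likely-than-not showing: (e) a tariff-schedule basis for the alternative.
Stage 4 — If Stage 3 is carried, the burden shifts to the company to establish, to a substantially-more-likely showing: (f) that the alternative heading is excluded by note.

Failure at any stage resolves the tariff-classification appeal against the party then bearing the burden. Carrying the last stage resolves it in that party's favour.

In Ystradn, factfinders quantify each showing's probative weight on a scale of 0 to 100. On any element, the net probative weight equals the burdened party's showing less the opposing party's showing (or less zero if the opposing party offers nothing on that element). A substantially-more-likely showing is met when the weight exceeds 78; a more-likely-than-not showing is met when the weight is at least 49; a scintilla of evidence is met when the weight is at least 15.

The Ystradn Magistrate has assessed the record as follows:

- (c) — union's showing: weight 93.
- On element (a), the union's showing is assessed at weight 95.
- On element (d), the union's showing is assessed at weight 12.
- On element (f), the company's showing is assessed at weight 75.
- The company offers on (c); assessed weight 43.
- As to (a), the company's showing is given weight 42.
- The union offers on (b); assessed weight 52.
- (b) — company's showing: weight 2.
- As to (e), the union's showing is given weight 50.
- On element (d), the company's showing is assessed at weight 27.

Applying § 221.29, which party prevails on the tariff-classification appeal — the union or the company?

union

Stage 1 — burden on union; standard: a more-likely-than-not showing (weight is at least 49).
    (a): 95 − 42 = 53 ≥ 49 [met]
    (b): 52 − 2 = 50 ≥ 49 [met]
    (c): 93 − 43 = 50 ≥ 49 [met]
  Stage 1 carried; the burden shifts to the company.
Stage 2 — burden on company; standard: a scintilla of evidence (weight is at least 15).
    (d): 27 − 12 = 15 ≥ 15 [met]
  Stage 2 carried; the burden shifts to the union.
Stage 3 — burden on union; standard: a more-likely-than-not showing (weight is at least 49).
    (e): 50 ≥ 49 [met]
  Stage 3 is satisfied; the onus moves to the company.
Stage 4 — burden on company; standard: a substantially-more-likely showing (weight exceeds 78).
    (f): 75 ≤ 78 [not met]
  The company does not carry Stage 4.
The analysis ends at Stage 4; the union prevails.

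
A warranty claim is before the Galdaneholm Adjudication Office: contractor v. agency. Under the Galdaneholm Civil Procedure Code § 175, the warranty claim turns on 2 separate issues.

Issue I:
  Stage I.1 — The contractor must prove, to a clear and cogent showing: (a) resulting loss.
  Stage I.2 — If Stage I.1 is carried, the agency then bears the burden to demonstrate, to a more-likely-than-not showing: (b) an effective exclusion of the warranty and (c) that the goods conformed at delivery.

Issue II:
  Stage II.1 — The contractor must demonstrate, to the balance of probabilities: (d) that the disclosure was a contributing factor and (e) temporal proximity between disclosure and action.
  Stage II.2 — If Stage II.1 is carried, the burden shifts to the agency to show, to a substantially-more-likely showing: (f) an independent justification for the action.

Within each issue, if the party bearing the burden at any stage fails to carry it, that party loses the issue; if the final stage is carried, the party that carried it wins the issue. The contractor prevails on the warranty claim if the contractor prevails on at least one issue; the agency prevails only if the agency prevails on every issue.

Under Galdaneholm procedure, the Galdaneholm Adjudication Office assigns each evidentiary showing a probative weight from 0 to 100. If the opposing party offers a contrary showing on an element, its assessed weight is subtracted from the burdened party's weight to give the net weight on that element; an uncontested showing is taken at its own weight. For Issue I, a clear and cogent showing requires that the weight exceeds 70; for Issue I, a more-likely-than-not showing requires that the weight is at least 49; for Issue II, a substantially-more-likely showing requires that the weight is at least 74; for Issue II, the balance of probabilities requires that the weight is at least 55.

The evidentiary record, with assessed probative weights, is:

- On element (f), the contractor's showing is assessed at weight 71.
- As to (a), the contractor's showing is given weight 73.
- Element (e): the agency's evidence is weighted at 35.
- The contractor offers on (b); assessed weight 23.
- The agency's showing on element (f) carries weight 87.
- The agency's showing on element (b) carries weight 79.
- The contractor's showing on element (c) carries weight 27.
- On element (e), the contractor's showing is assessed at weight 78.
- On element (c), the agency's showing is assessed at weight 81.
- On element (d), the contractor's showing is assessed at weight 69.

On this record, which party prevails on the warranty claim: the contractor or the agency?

agency

— Issue I —
Stage I.1 (contractor, a clear and cogent showing, weight exceeds 70): (a) 73 > 70 — meets.
  The contractor carries Stage I.1; the agency now bears the burden.
Stage I.2 (agency, a more-likely-than-not showing, weight is at least 49): (b) net 79−23=56 ≥ 49 — meets; (c) net 81−27=54 ≥ 49 — meets.
  Stage I.2 carried; the final stage is satisfied.
With every stage satisfied, the agency prevails on this issue.
— Issue II —
Stage II.1 (contractor, the balance of probabilities, weight is at least 55): (d) 69 ≥ 55 — meets; (e) net 78−35=43 < 55 — fails.
  The contractor does not carry Stage II.1.
The analysis ends at Stage II.1; the agency prevails on this issue.
Per-issue: Issue I → agency; Issue II → agency. The contractor must prevail on at least one issue; overall, the agency prevails.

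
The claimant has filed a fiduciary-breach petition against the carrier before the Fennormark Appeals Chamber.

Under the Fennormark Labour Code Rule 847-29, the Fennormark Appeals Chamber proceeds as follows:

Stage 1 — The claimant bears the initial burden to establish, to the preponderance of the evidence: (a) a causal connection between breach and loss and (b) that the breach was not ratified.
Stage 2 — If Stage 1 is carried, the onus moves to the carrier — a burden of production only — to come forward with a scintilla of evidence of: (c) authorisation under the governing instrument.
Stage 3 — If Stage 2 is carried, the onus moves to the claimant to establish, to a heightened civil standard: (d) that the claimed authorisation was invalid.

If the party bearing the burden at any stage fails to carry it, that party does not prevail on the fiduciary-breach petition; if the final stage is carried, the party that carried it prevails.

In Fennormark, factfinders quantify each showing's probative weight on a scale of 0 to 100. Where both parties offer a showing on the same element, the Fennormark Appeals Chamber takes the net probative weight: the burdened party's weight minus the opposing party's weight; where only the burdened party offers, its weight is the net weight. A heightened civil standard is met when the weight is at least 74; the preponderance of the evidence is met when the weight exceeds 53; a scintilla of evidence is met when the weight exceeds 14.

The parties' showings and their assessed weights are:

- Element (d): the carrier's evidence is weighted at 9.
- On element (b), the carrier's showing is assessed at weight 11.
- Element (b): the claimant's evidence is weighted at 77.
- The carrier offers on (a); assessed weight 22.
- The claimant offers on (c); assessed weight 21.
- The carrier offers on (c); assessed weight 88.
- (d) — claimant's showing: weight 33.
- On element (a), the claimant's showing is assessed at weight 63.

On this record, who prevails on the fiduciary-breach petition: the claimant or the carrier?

carrier

Stage 1 — burden on claimant; standard: the preponderance of the evidence (weight exceeds 53).
    (a): 63 − 22 = 41 ≤ 53 [not met]
    (b): 77 − 11 = 66 > 53 [met]
  Not every element is met, so the claimant fails to carry Stage 1.
So the carrier prevails.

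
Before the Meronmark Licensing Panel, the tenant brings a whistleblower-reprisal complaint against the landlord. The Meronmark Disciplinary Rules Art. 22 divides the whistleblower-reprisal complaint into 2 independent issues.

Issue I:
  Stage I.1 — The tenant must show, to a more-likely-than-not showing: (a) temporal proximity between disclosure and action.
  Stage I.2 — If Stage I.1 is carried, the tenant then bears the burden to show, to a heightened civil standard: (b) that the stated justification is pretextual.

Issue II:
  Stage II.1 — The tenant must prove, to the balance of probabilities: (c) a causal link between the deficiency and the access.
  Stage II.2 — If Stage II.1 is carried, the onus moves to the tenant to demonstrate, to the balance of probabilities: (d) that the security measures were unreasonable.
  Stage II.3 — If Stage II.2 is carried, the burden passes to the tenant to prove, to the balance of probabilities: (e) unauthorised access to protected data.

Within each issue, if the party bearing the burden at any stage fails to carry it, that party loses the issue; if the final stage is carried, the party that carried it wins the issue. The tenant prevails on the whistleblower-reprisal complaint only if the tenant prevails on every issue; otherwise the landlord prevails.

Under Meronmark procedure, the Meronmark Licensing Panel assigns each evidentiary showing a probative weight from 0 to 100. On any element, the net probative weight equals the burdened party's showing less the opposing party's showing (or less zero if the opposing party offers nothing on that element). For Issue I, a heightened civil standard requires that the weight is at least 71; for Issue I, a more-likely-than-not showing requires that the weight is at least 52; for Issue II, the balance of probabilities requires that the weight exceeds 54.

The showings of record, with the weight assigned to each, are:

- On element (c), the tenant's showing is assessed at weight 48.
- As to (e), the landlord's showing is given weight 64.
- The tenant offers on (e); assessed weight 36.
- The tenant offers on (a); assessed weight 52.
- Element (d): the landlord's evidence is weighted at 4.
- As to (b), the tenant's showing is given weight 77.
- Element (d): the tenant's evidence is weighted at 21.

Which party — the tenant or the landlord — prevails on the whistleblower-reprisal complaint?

— Issue I —
Stage I.1 (tenant, a more-likely-than-not showing, weight is at least 52): (a) 52 ≥ 52 — meets.
  Stage I.1 carried; the burden remains with the tenant.
Stage I.2 (tenant, a heightened civil standard, weight is at least 71): (b) 77 ≥ 71 — meets.
  All elements met at the final stage.
Every stage carried; the tenant prevails on this issue.
— Issue II —
Stage II.1 — burden on tenant; standard: the balance of probabilities (weight exceeds 54).
    (c): 48 ≤ 54 [not met]
  Not every element is met, so the tenant fails to carry Stage II.1.
The landlord prevails on this issue.
Per-issue: Issue I → tenant; Issue II → landlord. The tenant must prevail on every issue; overall, the landlord prevails.

landlord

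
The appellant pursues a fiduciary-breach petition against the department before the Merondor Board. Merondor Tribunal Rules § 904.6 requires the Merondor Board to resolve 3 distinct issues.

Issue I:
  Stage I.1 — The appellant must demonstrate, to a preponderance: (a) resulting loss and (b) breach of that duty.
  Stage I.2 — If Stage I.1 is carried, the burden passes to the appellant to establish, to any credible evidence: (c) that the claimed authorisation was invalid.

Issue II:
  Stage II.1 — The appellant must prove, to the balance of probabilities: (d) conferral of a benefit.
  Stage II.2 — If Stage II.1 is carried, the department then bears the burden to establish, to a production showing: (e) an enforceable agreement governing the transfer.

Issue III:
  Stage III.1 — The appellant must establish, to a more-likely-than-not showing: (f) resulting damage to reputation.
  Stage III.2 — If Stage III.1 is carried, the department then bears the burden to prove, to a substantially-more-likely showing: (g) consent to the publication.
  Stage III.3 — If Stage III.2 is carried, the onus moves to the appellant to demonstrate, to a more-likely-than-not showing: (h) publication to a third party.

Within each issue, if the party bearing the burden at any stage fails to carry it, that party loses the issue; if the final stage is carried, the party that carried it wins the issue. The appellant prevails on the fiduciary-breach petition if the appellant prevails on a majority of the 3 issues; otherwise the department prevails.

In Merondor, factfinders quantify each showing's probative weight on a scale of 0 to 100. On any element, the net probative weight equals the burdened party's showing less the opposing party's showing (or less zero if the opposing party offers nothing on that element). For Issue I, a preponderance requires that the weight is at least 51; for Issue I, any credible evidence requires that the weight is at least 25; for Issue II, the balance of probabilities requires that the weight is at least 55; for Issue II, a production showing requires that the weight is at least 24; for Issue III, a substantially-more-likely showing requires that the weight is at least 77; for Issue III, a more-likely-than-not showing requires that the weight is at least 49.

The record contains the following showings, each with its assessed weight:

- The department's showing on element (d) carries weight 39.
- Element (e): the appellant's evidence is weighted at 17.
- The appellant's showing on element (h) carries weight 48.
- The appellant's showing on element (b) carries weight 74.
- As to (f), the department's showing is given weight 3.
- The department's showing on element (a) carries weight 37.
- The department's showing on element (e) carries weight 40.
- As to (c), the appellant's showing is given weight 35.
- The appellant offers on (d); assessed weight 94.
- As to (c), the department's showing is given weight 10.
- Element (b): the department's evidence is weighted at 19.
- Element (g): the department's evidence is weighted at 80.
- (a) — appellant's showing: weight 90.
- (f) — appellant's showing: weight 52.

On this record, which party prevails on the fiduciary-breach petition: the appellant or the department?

appellant

— Issue I —
Stage I.1 — burden on appellant; standard: a preponderance (weight is at least 51).
    (a): 90 − 37 = 53 ≥ 51 [met]
    (b): 74 − 19 = 55 ≥ 51 [met]
  Stage I.1 is satisfied; the appellant continues to bear the burden.
Stage I.2 — burden on appellant; standard: any credible evidence (weight is at least 25).
    (c): 35 − 10 = 25 ≥ 25 [met]
  Stage I.2 carried; the final stage is satisfied.
With every stage satisfied, the appellant prevails on this issue.
— Issue II —
At Stage II.1 the appellant must meet the balance of probabilities (weight is at least 55): on (d) the weight is 94 less the opposing 39 gives net 55, which does reach 55, so (d) meets the standard.
  Stage II.1 carried; the burden shifts to the department.
At Stage II.2 the department must meet a production showing (weight is at least 24): on (e) the weight is 40 less the opposing 17 gives net 23, < 24, so (e) does not meet the standard.
  The department does not carry Stage II.2.
The analysis ends at Stage II.2; the appellant prevails on this issue.
— Issue III —
Stage III.1 — burden on appellant; standard: a more-likely-than-not showing (weight is at least 49).
    (f): 52 − 3 = 49 ≥ 49 [met]
  The appellant carries Stage III.1; the department now bears the burden.
Stage III.2 — burden on department; standard: a substantially-more-likely showing (weight is at least 77).
    (g): 80 ≥ 77 [met]
  Stage III.2 carried; the burden shifts to the appellant.
Stage III.3 — burden on appellant; standard: a more-likely-than-not showing (weight is at least 49).
    (h): 48 < 49 [not met]
  Not every element is met, so the appellant fails to carry Stage III.3.
The department prevails on this issue.
Per-issue: Issue I → appellant; Issue II → appellant; Issue III → department. The appellant must prevail on a majority of issues; overall, the appellant prevails.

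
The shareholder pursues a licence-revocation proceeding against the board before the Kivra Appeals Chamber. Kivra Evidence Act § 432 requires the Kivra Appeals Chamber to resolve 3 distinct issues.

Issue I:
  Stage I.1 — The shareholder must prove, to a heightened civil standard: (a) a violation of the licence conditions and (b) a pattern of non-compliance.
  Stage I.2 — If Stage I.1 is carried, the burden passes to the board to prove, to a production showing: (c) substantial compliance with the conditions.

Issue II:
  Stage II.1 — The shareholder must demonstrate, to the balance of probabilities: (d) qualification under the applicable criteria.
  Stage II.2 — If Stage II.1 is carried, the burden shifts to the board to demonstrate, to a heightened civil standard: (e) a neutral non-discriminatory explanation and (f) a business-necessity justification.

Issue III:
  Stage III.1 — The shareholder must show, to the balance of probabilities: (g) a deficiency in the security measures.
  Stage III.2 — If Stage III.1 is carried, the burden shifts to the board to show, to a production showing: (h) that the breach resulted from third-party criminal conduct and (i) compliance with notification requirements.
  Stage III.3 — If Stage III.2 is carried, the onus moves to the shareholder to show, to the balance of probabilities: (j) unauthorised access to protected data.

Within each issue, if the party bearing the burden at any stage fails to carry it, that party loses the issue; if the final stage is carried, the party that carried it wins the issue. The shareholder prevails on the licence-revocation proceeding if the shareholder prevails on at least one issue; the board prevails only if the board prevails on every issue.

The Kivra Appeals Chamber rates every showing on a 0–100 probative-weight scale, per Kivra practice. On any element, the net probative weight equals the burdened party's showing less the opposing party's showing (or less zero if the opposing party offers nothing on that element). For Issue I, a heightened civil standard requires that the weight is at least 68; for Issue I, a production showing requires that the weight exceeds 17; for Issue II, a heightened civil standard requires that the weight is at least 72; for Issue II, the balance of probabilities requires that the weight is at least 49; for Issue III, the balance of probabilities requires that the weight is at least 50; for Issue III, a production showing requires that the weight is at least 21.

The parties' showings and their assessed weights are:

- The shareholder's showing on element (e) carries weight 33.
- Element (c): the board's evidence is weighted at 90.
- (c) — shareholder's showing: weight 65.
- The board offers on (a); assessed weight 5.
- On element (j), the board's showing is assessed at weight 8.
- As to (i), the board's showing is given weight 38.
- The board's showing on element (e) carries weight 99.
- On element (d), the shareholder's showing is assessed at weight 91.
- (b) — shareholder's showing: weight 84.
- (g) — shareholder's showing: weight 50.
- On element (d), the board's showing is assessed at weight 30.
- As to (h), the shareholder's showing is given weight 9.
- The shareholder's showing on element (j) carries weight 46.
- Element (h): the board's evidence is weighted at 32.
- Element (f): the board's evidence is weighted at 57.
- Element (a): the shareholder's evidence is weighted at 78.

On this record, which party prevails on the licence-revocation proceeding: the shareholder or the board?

shareholder

— Issue I —
At Stage I.1 the shareholder must meet a heightened civil standard (weight is at least 68): on (a) the weight is 78 less the opposing 5 gives net 73, which does reach 68, so (a) meets the standard; on (b) the weight is 84, which does reach 68, so (b) meets the standard.
  The shareholder carries Stage I.1; the board now bears the burden.
At Stage I.2 the board must meet a production showing (weight exceeds 17): on (c) the weight is 90 less the opposing 65 gives net 25, > 17, so (c) meets the standard.
  All elements met at the final stage.
With every stage satisfied, the board prevails on this issue.
— Issue II —
Stage II.1 (shareholder, the balance of probabilities, weight is at least 49): (d) net 91−30=61 ≥ 49 — meets.
  Stage II.1 carried; the burden shifts to the board.
Stage II.2 (board, a heightened civil standard, weight is at least 72): (e) net 99−33=66 < 72 — fails; (f) 57 < 72 — fails.
  Stage II.2 not carried; the board fails its burden.
The shareholder prevails on this issue.
— Issue III —
Stage III.1 (shareholder, the balance of probabilities, weight is at least 50): (g) 50 ≥ 50 — meets.
  All elements met. The burden passes to the board.
Stage III.2 (board, a production showing, weight is at least 21): (h) net 32−9=23 ≥ 21 — meets; (i) 38 ≥ 21 — meets.
  The board carries Stage III.2; the shareholder now bears the burden.
Stage III.3 (shareholder, the balance of probabilities, weight is at least 50): (j) net 46−8=38 < 50 — fails.
  Stage III.3 not carried; the shareholder fails its burden.
The board prevails on this issue.
Per-issue: Issue I → board; Issue II → shareholder; Issue III → board. The shareholder must prevail on at least one issue; overall, the shareholder prevails.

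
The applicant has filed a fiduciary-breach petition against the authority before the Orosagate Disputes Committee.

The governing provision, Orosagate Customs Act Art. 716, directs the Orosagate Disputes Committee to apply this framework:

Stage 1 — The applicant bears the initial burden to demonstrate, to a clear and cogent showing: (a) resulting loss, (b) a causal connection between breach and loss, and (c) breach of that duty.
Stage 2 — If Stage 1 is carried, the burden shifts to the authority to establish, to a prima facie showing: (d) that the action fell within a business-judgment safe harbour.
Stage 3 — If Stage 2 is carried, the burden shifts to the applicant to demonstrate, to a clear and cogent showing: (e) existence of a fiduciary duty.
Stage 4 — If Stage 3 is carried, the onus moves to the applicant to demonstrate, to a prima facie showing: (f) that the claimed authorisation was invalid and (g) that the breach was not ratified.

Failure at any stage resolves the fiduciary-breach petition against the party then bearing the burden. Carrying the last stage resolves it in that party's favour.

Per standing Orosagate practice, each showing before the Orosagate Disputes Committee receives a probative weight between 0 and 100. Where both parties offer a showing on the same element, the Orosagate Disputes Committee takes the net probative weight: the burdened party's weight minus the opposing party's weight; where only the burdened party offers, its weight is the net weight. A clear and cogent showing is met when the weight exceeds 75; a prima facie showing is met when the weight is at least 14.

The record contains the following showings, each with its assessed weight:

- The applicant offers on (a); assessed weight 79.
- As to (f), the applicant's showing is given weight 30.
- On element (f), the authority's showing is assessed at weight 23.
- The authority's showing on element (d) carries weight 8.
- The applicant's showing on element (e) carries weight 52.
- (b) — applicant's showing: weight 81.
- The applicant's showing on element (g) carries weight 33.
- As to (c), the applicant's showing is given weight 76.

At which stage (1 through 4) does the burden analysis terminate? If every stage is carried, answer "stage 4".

stage 2

Stage 1 (applicant, a clear and cogent showing, weight exceeds 75): (a) 79 > 75 — meets; (b) 81 > 75 — meets; (c) 76 > 75 — meets.
  Stage 1 carried; the burden shifts to the authority.
Stage 2 (authority, a prima facie showing, weight is at least 14): (d) 8 < 14 — fails.
  Stage 2 not carried; the authority fails its burden.
The applicant prevails.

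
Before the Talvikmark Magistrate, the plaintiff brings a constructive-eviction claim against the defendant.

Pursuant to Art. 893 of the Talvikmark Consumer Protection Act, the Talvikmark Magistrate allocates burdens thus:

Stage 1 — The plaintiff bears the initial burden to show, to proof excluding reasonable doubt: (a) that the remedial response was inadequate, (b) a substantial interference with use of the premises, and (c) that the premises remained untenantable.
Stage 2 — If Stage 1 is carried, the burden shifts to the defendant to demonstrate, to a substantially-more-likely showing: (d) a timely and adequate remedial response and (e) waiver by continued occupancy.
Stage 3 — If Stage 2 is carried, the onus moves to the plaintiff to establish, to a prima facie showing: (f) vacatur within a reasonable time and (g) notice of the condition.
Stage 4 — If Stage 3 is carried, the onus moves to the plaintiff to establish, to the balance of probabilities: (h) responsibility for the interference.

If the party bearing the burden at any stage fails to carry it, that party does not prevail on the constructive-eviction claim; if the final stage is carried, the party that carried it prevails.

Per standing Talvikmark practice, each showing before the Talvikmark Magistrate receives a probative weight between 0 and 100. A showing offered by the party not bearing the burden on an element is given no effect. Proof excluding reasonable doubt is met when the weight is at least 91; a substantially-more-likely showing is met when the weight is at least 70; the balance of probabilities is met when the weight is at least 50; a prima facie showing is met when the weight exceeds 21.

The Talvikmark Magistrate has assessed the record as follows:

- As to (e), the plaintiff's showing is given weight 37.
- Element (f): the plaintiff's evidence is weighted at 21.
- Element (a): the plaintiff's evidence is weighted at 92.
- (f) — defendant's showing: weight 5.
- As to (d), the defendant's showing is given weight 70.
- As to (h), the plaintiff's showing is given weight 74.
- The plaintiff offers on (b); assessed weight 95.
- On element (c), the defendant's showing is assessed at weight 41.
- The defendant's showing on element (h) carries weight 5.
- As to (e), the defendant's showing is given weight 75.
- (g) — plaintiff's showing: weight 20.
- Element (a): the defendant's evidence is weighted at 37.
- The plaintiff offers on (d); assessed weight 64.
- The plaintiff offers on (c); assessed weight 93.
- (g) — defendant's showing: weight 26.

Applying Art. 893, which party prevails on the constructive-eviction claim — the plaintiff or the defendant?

At Stage 1 the plaintiff must meet proof excluding reasonable doubt (weight is at least 91): on (a) the weight is 92 (the defendant's 37 is given no effect), ≥ 91, so (a) meets the standard; on (b) the weight is 95, which does reach 91, so (b) meets the standard; on (c) the weight is 93 (the defendant's 41 is given no effect), which does reach 91, so (c) meets the standard.
  All elements met. The burden passes to the defendant.
At Stage 2 the defendant must meet a substantially-more-likely showing (weight is at least 70): on (d) the weight is 70 (the plaintiff's 64 is given no effect), ≥ 70, so (d) meets the standard; on (e) the weight is 75 (the plaintiff's 37 is given no effect), which does reach 70, so (e) meets the standard.
  Stage 2 carried; the burden shifts to the plaintiff.
At Stage 3 the plaintiff must meet a prima facie showing (weight exceeds 21): on (f) the weight is 21 (the defendant's 5 is given no effect), ≤ 21, so (f) does not meet the standard; on (g) the weight is 20 (the defendant's 26 is given no effect), which does not exceed 21, so (g) does not meet the standard.
  Not every element is met, so the plaintiff fails to carry Stage 3.
The defendant prevails.

defendant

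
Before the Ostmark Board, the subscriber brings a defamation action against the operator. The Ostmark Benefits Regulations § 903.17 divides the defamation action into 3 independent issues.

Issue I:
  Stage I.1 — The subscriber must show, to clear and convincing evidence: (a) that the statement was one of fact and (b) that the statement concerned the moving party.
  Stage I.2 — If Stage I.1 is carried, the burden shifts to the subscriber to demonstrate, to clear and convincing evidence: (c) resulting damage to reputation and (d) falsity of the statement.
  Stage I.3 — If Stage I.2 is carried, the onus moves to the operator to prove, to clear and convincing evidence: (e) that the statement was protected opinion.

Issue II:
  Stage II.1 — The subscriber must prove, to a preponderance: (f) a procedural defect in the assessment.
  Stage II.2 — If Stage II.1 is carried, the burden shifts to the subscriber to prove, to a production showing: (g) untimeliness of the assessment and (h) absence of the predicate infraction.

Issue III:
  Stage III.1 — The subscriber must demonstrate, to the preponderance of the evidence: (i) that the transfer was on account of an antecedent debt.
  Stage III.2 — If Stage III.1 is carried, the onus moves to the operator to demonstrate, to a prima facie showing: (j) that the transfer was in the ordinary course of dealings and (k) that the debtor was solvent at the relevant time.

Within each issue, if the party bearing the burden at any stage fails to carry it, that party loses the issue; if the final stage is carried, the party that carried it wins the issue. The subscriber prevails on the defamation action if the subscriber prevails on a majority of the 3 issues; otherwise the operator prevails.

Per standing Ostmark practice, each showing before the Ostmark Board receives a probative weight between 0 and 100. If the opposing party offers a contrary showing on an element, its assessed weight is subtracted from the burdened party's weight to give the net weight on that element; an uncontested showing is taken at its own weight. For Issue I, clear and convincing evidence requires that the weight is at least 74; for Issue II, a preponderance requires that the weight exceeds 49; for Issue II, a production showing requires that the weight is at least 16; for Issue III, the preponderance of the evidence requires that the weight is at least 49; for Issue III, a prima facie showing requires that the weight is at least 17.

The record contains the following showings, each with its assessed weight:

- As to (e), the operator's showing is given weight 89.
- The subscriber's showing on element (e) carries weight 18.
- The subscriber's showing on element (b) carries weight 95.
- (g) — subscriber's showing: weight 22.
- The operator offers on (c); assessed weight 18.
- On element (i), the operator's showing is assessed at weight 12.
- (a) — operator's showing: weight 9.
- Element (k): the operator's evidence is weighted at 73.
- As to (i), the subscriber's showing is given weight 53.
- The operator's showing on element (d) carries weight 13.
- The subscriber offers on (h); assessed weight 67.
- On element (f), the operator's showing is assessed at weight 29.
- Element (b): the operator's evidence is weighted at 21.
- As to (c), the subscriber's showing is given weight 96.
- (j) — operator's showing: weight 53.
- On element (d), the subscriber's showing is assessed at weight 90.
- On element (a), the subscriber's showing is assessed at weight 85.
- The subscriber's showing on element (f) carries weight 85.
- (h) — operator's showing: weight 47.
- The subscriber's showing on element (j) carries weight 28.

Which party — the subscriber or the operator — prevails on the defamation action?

— Issue I —
At Stage I.1 the subscriber must meet clear and convincing evidence (weight is at least 74): on (a) the weight is 85 less the opposing 9 gives net 76, which does reach 74, so (a) meets the standard; on (b) the weight is 95 less the opposing 21 gives net 74, ≥ 74, so (b) meets the standard.
  Stage I.1 is satisfied; the subscriber continues to bear the burden.
At Stage I.2 the subscriber must meet clear and convincing evidence (weight is at least 74): on (c) the weight is 96 less the opposing 18 gives net 78, ≥ 74, so (c) meets the standard; on (d) the weight is 90 less the opposing 13 gives net 77, which does reach 74, so (d) meets the standard.
  Stage I.2 carried; the burden shifts to the operator.
At Stage I.3 the operator must meet clear and convincing evidence (weight is at least 74): on (e) the weight is 89 less the opposing 18 gives net 71, < 74, so (e) does not meet the standard.
  Stage I.3 not carried; the operator fails its burden.
So the subscriber prevails on this issue.
— Issue II —
Stage II.1 — burden on subscriber; standard: a preponderance (weight exceeds 49).
    (f): 85 − 29 = 56 > 49 [met]
  Stage II.1 is satisfied; the subscriber continues to bear the burden.
Stage II.2 — burden on subscriber; standard: a production showing (weight is at least 16).
    (g): 22 ≥ 16 [met]
    (h): 67 − 47 = 20 ≥ 16 [met]
  Stage II.2 carried; the final stage is satisfied.
All stages carried — the subscriber prevails on this issue.
— Issue III —
At Stage III.1 the subscriber must meet the preponderance of the evidence (weight is at least 49): on (i) the weight is 53 less the opposing 12 gives net 41, which does not reach 49, so (i) does not meet the standard.
  The subscriber does not carry Stage III.1.
So the operator prevails on this issue.
Per-issue: Issue I → subscriber; Issue II → subscriber; Issue III → operator. The subscriber must prevail on a majority of issues; overall, the subscriber prevails.

subscriber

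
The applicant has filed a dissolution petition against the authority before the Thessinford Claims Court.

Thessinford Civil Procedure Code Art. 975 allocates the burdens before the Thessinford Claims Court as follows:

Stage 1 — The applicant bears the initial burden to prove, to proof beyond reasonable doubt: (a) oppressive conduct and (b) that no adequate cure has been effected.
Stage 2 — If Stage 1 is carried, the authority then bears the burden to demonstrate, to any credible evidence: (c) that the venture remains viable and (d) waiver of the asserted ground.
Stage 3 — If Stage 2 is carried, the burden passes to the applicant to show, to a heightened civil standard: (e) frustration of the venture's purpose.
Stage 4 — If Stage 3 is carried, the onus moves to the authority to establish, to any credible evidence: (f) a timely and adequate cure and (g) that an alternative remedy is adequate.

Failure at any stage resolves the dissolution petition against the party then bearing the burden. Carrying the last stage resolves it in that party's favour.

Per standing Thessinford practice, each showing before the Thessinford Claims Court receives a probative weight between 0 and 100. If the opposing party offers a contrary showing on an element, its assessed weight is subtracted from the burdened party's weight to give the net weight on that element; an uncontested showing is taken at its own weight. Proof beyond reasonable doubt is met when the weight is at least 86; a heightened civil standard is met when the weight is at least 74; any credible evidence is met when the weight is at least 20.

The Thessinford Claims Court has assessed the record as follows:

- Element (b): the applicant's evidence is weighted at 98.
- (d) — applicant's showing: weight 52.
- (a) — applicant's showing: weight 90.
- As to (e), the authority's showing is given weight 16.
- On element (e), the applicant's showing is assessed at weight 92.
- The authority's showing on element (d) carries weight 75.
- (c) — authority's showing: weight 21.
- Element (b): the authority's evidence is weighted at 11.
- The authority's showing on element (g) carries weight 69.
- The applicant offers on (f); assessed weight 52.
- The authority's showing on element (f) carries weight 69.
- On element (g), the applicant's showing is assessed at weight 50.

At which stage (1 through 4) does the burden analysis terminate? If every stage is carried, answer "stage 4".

stage 4

Stage 1 (applicant, proof beyond reasonable doubt, weight is at least 86): (a) 90 ≥ 86 — meets; (b) net 98−11=87 ≥ 86 — meets.
  Stage 1 carried; the burden shifts to the authority.
Stage 2 (authority, any credible evidence, weight is at least 20): (c) 21 ≥ 20 — meets; (d) net 75−52=23 ≥ 20 — meets.
  Stage 2 carried; the burden shifts to the applicant.
Stage 3 (applicant, a heightened civil standard, weight is at least 74): (e) net 92−16=76 ≥ 74 — meets.
  Stage 3 is satisfied; the onus moves to the authority.
Stage 4 (authority, any credible evidence, weight is at least 20): (f) net 69−52=17 < 20 — fails; (g) net 69−50=19 < 20 — fails.
  Not every element is met, so the authority fails to carry Stage 4.
The applicant prevails.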